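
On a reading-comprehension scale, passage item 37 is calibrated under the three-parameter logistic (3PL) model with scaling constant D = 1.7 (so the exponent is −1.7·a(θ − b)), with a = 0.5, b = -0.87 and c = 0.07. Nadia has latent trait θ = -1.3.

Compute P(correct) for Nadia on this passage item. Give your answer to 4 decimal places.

P(θ) = c + (1 − c) · 1 / (1 + exp(−D·a(θ − b)))
Exponent: 1.7 × 0.5 × (-1.3 − (-0.87)) = -0.3655
1/(1 + e^{0.3655}) = 0.4096
P = 0.07 + 0.93 × 0.4096 = 0.4510

0.4510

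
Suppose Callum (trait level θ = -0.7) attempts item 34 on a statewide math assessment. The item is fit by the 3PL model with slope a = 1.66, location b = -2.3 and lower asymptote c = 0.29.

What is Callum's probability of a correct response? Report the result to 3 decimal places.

0.953

P(θ) = c + (1 − c) · 1 / (1 + exp(−a(θ − b)))
Exponent: 1.66 × (-0.7 − (-2.3)) = 2.6560
1/(1 + e^{-2.6560}) = 0.9344
P = 0.29 + 0.71 × 0.9344 = 0.9534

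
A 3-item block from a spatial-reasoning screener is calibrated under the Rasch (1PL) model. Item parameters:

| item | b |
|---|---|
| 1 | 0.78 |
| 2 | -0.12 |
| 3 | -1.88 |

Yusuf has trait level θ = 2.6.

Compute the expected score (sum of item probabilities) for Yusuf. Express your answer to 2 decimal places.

P(θ) = 1 / (1 + exp(−(θ − b)))
P_1 = 1/(1+e^{-1.8200}) = 0.8606
P_2 = 1/(1+e^{-2.7200}) = 0.9382
P_3 = 1/(1+e^{-4.4800}) = 0.9888
E[score] = 0.8606 + 0.9382 + 0.9888 = 2.7876

2.79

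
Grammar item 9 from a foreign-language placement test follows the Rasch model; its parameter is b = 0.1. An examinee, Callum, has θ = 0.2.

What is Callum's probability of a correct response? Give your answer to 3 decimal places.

0.525

P(θ) = 1 / (1 + exp(−(θ − b)))
Exponent: (0.2 − 0.1) = 0.1000
1/(1 + e^{-0.1000}) = 0.5250
P = 0.5250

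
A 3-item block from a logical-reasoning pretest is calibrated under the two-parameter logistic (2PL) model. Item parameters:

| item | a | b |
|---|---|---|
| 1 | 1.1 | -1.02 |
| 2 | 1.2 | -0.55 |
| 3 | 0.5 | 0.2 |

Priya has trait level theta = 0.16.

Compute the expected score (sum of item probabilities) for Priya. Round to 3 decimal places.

1.981

P(theta) = 1 / (1 + exp(−a(theta − b)))
P_1 = 1/(1+e^{-1.2980}) = 0.7855
P_2 = 1/(1+e^{-0.8520}) = 0.7010
P_3 = 1/(1+e^{0.0200}) = 0.4950
E[score] = 0.7855 + 0.7010 + 0.4950 = 1.9815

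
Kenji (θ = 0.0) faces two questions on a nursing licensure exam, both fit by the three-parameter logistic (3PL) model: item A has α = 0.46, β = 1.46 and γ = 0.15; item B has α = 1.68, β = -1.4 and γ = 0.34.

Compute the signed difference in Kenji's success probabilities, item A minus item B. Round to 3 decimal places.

P(θ) = γ + (1 − γ) · 1 / (1 + exp(−α(θ − β)))
P_A = 0.4374
P_B = 0.9426
P_A − P_B = -0.5052

-0.505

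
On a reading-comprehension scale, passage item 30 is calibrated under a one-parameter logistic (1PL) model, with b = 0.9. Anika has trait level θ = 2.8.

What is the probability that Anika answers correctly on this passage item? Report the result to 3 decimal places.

0.870

P(θ) = 1 / (1 + exp(−(θ − b)))
Exponent: (2.8 − 0.9) = 1.9000
1/(1 + e^{-1.9000}) = 0.8699
P = 0.8699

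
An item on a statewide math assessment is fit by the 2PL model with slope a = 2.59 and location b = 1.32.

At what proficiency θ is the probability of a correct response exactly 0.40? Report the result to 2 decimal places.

1.16

P(θ) = 1 / (1 + exp(−a(θ − b)))
logit = ln(0.4000/0.6000) = -0.4055
θ = b + logit/(a) = 1.32 + (-0.4055)/2.5900 = 1.1634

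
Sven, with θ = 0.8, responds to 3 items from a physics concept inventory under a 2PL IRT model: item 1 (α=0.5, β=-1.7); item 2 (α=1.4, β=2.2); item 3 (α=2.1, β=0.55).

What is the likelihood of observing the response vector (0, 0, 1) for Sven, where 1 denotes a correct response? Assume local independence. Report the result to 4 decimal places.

P(θ) = 1 / (1 + exp(−α(θ − β)))
P_1 = 1/(1+e^{-1.2500}) = 0.7773
P_2 = 1/(1+e^{1.9600}) = 0.1235
P_3 = 1/(1+e^{-0.5250}) = 0.6283
L = (1−P_1) × (1−P_2) × P_3 = 0.2227 × 0.8765 × 0.6283 = 0.12265

0.1226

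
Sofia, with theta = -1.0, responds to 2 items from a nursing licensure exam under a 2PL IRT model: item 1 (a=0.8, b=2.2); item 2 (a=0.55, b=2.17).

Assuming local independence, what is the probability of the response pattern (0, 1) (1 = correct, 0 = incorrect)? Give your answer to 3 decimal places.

0.138

P(theta) = 1 / (1 + exp(−a(theta − b)))
P_1 = 1/(1+e^{2.5600}) = 0.0718
P_2 = 1/(1+e^{1.7435}) = 0.1489
L = (1−P_1) × P_2 = 0.9282 × 0.1489 = 0.13819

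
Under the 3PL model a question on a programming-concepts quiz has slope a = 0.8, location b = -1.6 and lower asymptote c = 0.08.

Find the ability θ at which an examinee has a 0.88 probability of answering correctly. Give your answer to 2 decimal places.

P(θ) = c + (1 − c) · 1 / (1 + exp(−a(θ − b)))
Remove guessing floor: (0.88 − 0.08)/(1 − 0.08) = 0.8696
logit = ln(0.8696/0.1304) = 1.8971
θ = b + logit/(a) = -1.6 + 1.8971/0.8000 = 0.7714

0.77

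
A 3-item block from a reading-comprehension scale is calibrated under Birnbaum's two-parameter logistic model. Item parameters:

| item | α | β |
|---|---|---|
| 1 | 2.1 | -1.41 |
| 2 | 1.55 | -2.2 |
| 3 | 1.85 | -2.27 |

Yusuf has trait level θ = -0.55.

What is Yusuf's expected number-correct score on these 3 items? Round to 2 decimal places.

P(θ) = 1 / (1 + exp(−α(θ − β)))
P_1 = 1/(1+e^{-1.8060}) = 0.8589
P_2 = 1/(1+e^{-2.5575}) = 0.9281
P_3 = 1/(1+e^{-3.1820}) = 0.9602
E[score] = 0.8589 + 0.9281 + 0.9602 = 2.7471

2.75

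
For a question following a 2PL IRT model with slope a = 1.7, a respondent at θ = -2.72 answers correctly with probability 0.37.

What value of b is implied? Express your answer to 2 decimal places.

P(θ) = 1 / (1 + exp(−a(θ − b)))
logit(0.37) = ln(0.37/0.63) = -0.5322
b = θ − logit/(a) = -2.72 − (-0.5322)/1.7000 = -2.4069

-2.41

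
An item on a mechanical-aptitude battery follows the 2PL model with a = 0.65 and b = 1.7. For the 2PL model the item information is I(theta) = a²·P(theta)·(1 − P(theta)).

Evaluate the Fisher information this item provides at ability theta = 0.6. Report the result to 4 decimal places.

0.0932

P = 1/(1+e^{0.7150}) = 0.3285
P(1−P) = 0.3285 × 0.6715 = 0.2206
I = a² × P(1−P) = 0.65² × 0.2206 = 0.09320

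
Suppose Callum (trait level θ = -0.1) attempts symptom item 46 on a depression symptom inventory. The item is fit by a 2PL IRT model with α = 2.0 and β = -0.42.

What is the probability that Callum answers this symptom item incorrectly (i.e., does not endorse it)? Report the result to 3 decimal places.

P(θ) = 1 / (1 + exp(−α(θ − β)))
Exponent: 2.0 × (-0.1 − (-0.42)) = 0.6400
1/(1 + e^{-0.6400}) = 0.6548
P(incorrect) = 1 − 0.6548 = 0.3452

0.345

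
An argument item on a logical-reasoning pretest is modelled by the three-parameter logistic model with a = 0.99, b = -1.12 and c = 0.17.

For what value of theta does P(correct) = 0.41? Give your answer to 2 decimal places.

-2.03

P(theta) = c + (1 − c) · 1 / (1 + exp(−a(theta − b)))
Remove guessing floor: (0.41 − 0.17)/(1 − 0.17) = 0.2892
logit = ln(0.2892/0.7108) = -0.8995
theta = b + logit/(a) = -1.12 + (-0.8995)/0.9900 = -2.0286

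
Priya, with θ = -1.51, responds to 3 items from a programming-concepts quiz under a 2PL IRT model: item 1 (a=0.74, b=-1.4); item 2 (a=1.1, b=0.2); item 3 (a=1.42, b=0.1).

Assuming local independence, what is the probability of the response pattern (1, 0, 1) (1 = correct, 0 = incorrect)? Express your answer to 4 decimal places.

0.0384

P(θ) = 1 / (1 + exp(−a(θ − b)))
P_1 = 1/(1+e^{0.0814}) = 0.4797
P_2 = 1/(1+e^{1.8810}) = 0.1323
P_3 = 1/(1+e^{2.2862}) = 0.0923
L = P_1 × (1−P_2) × P_3 = 0.4797 × 0.8677 × 0.0923 = 0.03841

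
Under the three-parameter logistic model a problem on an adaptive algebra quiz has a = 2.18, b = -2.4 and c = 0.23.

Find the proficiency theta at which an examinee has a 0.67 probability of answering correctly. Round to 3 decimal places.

-2.268

P(theta) = c + (1 − c) · 1 / (1 + exp(−a(theta − b)))
Remove guessing floor: (0.67 − 0.23)/(1 − 0.23) = 0.5714
logit = ln(0.5714/0.4286) = 0.2877
theta = b + logit/(a) = -2.4 + 0.2877/2.1800 = -2.2680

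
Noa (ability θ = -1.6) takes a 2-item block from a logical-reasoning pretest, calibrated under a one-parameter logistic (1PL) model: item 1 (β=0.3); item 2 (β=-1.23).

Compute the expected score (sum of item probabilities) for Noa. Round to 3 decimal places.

P(θ) = 1 / (1 + exp(−(θ − β)))
P_1 = 1/(1+e^{1.9000}) = 0.1301
P_2 = 1/(1+e^{0.3700}) = 0.4085
E[score] = 0.1301 + 0.4085 = 0.5386

0.539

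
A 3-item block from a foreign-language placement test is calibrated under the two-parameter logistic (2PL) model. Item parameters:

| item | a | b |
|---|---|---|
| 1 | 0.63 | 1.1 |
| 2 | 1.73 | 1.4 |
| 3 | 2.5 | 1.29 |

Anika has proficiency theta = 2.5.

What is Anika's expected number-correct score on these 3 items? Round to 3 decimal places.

2.531

P(theta) = 1 / (1 + exp(−a(theta − b)))
P_1 = 1/(1+e^{-0.8820}) = 0.7072
P_2 = 1/(1+e^{-1.9030}) = 0.8702
P_3 = 1/(1+e^{-3.0250}) = 0.9537
E[score] = 0.7072 + 0.8702 + 0.9537 = 2.5312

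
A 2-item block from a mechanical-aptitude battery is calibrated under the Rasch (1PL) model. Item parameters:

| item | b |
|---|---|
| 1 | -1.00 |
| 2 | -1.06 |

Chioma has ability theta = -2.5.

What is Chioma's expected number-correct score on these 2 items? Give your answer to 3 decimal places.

0.374

P(theta) = 1 / (1 + exp(−(theta − b)))
P_1 = 1/(1+e^{1.5000}) = 0.1824
P_2 = 1/(1+e^{1.4400}) = 0.1915
E[score] = 0.1824 + 0.1915 = 0.3740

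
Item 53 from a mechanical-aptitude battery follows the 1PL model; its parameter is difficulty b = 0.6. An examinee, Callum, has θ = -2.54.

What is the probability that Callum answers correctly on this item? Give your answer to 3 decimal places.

0.041

P(θ) = 1 / (1 + exp(−(θ − b)))
Exponent: (-2.54 − 0.6) = -3.1400
1/(1 + e^{3.1400}) = 0.0415
P = 0.0415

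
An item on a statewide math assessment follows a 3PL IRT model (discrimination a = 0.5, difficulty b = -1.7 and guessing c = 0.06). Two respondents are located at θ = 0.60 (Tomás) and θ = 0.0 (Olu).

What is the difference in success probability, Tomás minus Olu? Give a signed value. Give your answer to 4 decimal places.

P(θ) = c + (1 − c) · 1 / (1 + exp(−a(θ − b)))
P(Tomás) = 0.7739  [exponent 1.1500]
P(Olu) = 0.7185  [exponent 0.8500]
Difference = 0.7739 − 0.7185 = 0.0554

0.0554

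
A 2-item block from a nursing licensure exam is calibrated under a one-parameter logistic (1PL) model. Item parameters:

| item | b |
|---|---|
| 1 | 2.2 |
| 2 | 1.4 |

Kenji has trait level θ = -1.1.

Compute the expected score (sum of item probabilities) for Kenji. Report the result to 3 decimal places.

P(θ) = 1 / (1 + exp(−(θ − b)))
P_1 = 1/(1+e^{3.3000}) = 0.0356
P_2 = 1/(1+e^{2.5000}) = 0.0759
E[score] = 0.0356 + 0.0759 = 0.1114

0.111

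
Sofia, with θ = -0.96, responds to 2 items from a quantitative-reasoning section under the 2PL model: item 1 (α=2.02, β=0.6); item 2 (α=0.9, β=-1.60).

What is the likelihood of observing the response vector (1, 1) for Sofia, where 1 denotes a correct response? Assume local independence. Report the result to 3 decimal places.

P(θ) = 1 / (1 + exp(−α(θ − β)))
P_1 = 1/(1+e^{3.1512}) = 0.0410
P_2 = 1/(1+e^{-0.5760}) = 0.6401
L = P_1 × P_2 = 0.0410 × 0.6401 = 0.02627

0.026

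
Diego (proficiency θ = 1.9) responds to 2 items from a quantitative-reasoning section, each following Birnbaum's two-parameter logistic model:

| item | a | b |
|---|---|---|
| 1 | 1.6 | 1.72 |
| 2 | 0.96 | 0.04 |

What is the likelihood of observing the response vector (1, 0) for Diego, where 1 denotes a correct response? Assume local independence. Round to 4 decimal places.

P(θ) = 1 / (1 + exp(−a(θ − b)))
P_1 = 1/(1+e^{-0.2880}) = 0.5715
P_2 = 1/(1+e^{-1.7856}) = 0.8564
L = P_1 × (1−P_2) = 0.5715 × 0.1436 = 0.08208

0.0821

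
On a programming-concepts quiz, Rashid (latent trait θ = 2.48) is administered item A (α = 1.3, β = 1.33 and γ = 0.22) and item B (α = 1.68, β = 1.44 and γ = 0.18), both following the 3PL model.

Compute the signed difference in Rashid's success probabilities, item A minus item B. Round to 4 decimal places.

P(θ) = γ + (1 − γ) · 1 / (1 + exp(−α(θ − β)))
P_A = 0.8571
P_B = 0.8783
P_A − P_B = -0.0212

-0.0212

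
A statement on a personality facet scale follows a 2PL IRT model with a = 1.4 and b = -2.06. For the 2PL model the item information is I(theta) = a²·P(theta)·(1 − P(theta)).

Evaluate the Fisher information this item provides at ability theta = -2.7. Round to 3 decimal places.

0.403

P = 1/(1+e^{0.8960}) = 0.2899
P(1−P) = 0.2899 × 0.7101 = 0.2058
I = a² × P(1−P) = 1.4² × 0.2058 = 0.40346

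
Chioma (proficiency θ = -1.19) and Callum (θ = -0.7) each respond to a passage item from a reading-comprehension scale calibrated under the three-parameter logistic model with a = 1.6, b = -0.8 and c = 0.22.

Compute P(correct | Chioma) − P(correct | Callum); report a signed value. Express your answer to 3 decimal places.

-0.149

P(θ) = c + (1 − c) · 1 / (1 + exp(−a(θ − b)))
P(Chioma) = 0.4921  [exponent -0.6240]
P(Callum) = 0.6411  [exponent 0.1600]
Difference = 0.4921 − 0.6411 = -0.1490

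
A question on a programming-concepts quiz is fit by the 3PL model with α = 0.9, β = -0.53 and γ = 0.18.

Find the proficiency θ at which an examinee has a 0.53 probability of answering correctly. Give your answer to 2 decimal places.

P(θ) = γ + (1 − γ) · 1 / (1 + exp(−α(θ − β)))
Remove guessing floor: (0.53 − 0.18)/(1 − 0.18) = 0.4268
logit = ln(0.4268/0.5732) = -0.2948
θ = β + logit/(α) = -0.53 + (-0.2948)/0.9000 = -0.8576

-0.86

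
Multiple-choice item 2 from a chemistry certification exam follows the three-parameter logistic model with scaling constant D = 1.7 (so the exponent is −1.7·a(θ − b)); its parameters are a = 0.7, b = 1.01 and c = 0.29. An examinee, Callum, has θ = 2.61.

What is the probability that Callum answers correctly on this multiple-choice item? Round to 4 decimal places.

0.9079

P(θ) = c + (1 − c) · 1 / (1 + exp(−D·a(θ − b)))
Exponent: 1.7 × 0.7 × (2.61 − 1.01) = 1.9040
1/(1 + e^{-1.9040}) = 0.8703
P = 0.29 + 0.71 × 0.8703 = 0.9079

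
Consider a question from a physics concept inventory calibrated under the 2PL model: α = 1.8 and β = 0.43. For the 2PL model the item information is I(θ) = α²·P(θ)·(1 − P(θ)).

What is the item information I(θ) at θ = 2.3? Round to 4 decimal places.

0.1045

P = 1/(1+e^{-3.3660}) = 0.9666
P(1−P) = 0.9666 × 0.0334 = 0.0323
I = α² × P(1−P) = 1.8² × 0.0323 = 0.10453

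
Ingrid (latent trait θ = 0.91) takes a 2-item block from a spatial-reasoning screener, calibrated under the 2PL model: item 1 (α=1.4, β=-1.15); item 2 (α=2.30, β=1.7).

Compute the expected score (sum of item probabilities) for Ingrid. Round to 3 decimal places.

1.087

P(θ) = 1 / (1 + exp(−α(θ − β)))
P_1 = 1/(1+e^{-2.8840}) = 0.9470
P_2 = 1/(1+e^{1.8170}) = 0.1398
E[score] = 0.9470 + 0.1398 = 1.0868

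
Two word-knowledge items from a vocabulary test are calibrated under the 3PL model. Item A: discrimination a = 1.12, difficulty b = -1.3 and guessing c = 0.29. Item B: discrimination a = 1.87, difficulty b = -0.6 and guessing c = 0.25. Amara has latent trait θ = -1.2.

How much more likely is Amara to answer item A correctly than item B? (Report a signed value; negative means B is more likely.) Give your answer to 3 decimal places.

P(θ) = c + (1 − c) · 1 / (1 + exp(−a(θ − b)))
P_A = 0.6649
P_B = 0.4342
P_A − P_B = 0.2306

0.231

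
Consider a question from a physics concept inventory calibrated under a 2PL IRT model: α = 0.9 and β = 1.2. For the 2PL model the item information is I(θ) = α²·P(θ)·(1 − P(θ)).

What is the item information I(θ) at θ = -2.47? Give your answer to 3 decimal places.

0.028

P = 1/(1+e^{3.3030}) = 0.0355
P(1−P) = 0.0355 × 0.9645 = 0.0342
I = α² × P(1−P) = 0.9² × 0.0342 = 0.02771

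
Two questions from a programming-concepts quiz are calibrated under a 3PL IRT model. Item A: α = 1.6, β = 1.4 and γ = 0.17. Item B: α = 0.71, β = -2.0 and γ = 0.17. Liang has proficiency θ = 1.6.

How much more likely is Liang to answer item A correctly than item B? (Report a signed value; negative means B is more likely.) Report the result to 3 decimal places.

P(θ) = γ + (1 − γ) · 1 / (1 + exp(−α(θ − β)))
P_A = 0.6508
P_B = 0.9402
P_A − P_B = -0.2894

-0.289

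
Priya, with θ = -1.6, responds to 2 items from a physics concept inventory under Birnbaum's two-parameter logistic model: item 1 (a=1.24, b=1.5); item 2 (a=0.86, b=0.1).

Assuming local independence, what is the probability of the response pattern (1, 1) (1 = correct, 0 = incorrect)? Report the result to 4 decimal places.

0.0039

P(θ) = 1 / (1 + exp(−a(θ − b)))
P_1 = 1/(1+e^{3.8440}) = 0.0210
P_2 = 1/(1+e^{1.4620}) = 0.1882
L = P_1 × P_2 = 0.0210 × 0.1882 = 0.00394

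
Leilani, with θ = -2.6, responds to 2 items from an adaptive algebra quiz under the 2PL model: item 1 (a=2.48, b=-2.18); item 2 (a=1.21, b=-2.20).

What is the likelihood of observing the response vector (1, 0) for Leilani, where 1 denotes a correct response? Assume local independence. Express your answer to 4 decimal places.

P(θ) = 1 / (1 + exp(−a(θ − b)))
P_1 = 1/(1+e^{1.0416}) = 0.2608
P_2 = 1/(1+e^{0.4840}) = 0.3813
L = P_1 × (1−P_2) = 0.2608 × 0.6187 = 0.16138

0.1614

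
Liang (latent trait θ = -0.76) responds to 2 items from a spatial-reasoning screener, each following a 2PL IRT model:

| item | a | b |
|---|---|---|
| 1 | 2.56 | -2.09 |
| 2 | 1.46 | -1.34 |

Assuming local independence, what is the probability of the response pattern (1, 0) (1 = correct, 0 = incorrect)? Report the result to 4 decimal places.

0.2905

P(θ) = 1 / (1 + exp(−a(θ − b)))
P_1 = 1/(1+e^{-3.4048}) = 0.9679
P_2 = 1/(1+e^{-0.8468}) = 0.6999
L = P_1 × (1−P_2) = 0.9679 × 0.3001 = 0.29046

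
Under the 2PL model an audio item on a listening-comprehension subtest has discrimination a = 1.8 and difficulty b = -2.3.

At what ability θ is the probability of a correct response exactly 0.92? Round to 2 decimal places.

-0.94

P(θ) = 1 / (1 + exp(−a(θ − b)))
logit = ln(0.9200/0.0800) = 2.4423
θ = b + logit/(a) = -2.3 + 2.4423/1.8000 = -0.9431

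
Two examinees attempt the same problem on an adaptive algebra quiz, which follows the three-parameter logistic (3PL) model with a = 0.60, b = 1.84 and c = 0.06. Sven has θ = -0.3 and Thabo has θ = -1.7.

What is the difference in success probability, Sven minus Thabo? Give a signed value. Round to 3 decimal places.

0.103

P(θ) = c + (1 − c) · 1 / (1 + exp(−a(θ − b)))
P(Sven) = 0.2639  [exponent -1.2840]
P(Thabo) = 0.1604  [exponent -2.1240]
Difference = 0.2639 − 0.1604 = 0.1035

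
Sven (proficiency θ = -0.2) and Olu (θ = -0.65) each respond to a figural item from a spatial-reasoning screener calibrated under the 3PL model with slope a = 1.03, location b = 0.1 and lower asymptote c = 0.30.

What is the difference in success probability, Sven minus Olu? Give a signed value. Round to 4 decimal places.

0.0752

P(θ) = c + (1 − c) · 1 / (1 + exp(−a(θ − b)))
P(Sven) = 0.5964  [exponent -0.3090]
P(Olu) = 0.5212  [exponent -0.7725]
Difference = 0.5964 − 0.5212 = 0.0752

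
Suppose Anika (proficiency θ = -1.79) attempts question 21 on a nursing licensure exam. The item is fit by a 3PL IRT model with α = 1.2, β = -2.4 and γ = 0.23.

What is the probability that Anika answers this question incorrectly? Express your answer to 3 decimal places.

P(θ) = γ + (1 − γ) · 1 / (1 + exp(−α(θ − β)))
Exponent: 1.2 × (-1.79 − (-2.4)) = 0.7320
1/(1 + e^{-0.7320}) = 0.6752
P = 0.23 + 0.77 × 0.6752 = 0.7499
P(incorrect) = 1 − 0.7499 = 0.2501

0.250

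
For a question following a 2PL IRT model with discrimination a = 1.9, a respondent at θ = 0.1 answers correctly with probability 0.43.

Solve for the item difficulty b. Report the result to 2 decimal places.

0.25

P(θ) = 1 / (1 + exp(−a(θ − b)))
logit(0.43) = ln(0.43/0.57) = -0.2819
b = θ − logit/(a) = 0.1 − (-0.2819)/1.9000 = 0.2483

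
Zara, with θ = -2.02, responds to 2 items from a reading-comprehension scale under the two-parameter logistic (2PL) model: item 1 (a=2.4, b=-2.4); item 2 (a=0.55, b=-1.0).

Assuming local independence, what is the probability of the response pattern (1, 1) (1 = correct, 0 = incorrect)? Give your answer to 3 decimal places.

P(θ) = 1 / (1 + exp(−a(θ − b)))
P_1 = 1/(1+e^{-0.9120}) = 0.7134
P_2 = 1/(1+e^{0.5610}) = 0.3633
L = P_1 × P_2 = 0.7134 × 0.3633 = 0.25919

0.259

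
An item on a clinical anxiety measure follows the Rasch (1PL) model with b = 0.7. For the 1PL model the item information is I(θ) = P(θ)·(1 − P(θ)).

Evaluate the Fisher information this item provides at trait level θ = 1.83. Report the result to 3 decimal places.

0.185

P = 1/(1+e^{-1.1300}) = 0.7558
P(1−P) = 0.7558 × 0.2442 = 0.1845
I = P(1−P) = 0.18455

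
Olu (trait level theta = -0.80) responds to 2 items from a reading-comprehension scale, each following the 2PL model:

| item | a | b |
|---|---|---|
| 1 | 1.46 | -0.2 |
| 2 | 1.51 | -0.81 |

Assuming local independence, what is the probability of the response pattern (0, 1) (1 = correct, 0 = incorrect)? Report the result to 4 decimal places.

0.3557

P(theta) = 1 / (1 + exp(−a(theta − b)))
P_1 = 1/(1+e^{0.8760}) = 0.2940
P_2 = 1/(1+e^{-0.0151}) = 0.5038
L = (1−P_1) × P_2 = 0.7060 × 0.5038 = 0.35566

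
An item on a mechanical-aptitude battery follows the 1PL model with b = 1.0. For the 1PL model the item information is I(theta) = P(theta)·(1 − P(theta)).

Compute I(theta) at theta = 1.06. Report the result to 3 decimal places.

P = 1/(1+e^{-0.0600}) = 0.5150
P(1−P) = 0.5150 × 0.4850 = 0.2498
I = P(1−P) = 0.24978

0.250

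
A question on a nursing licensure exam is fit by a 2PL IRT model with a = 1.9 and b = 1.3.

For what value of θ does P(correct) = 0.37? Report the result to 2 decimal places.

1.02

P(θ) = 1 / (1 + exp(−a(θ − b)))
logit = ln(0.3700/0.6300) = -0.5322
θ = b + logit/(a) = 1.3 + (-0.5322)/1.9000 = 1.0199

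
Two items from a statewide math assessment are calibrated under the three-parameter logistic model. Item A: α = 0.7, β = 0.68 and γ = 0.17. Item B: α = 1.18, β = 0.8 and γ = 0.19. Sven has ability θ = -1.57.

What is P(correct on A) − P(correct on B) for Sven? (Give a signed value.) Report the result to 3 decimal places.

P(θ) = γ + (1 − γ) · 1 / (1 + exp(−α(θ − β)))
P_A = 0.3123
P_B = 0.2366
P_A − P_B = 0.0758

0.076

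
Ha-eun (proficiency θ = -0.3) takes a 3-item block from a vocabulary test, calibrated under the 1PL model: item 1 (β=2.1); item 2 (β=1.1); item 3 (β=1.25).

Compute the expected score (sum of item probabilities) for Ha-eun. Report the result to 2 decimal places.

0.46

P(θ) = 1 / (1 + exp(−(θ − β)))
P_1 = 1/(1+e^{2.4000}) = 0.0832
P_2 = 1/(1+e^{1.4000}) = 0.1978
P_3 = 1/(1+e^{1.5500}) = 0.1751
E[score] = 0.0832 + 0.1978 + 0.1751 = 0.4561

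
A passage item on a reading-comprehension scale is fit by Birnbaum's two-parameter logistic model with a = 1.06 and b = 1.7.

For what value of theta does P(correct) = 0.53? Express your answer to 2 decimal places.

1.81

P(theta) = 1 / (1 + exp(−a(theta − b)))
logit = ln(0.5300/0.4700) = 0.1201
theta = b + logit/(a) = 1.7 + 0.1201/1.0600 = 1.8133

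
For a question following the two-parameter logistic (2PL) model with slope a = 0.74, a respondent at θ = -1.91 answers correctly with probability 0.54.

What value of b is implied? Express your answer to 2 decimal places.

-2.13

P(θ) = 1 / (1 + exp(−a(θ − b)))
logit(0.54) = ln(0.54/0.46) = 0.1603
b = θ − logit/(a) = -1.91 − 0.1603/0.7400 = -2.1267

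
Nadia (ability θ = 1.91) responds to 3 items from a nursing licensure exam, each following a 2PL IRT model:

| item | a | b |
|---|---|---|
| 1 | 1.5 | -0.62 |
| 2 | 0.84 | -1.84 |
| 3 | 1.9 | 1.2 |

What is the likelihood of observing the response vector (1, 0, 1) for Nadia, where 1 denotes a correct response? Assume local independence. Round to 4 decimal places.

0.0319

P(θ) = 1 / (1 + exp(−a(θ − b)))
P_1 = 1/(1+e^{-3.7950}) = 0.9780
P_2 = 1/(1+e^{-3.1500}) = 0.9589
P_3 = 1/(1+e^{-1.3490}) = 0.7940
L = P_1 × (1−P_2) × P_3 = 0.9780 × 0.0411 × 0.7940 = 0.03191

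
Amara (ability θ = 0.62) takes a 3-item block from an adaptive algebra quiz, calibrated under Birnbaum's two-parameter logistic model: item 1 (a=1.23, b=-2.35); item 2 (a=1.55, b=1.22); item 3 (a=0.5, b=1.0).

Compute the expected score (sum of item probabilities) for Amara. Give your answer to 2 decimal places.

P(θ) = 1 / (1 + exp(−a(θ − b)))
P_1 = 1/(1+e^{-3.6531}) = 0.9747
P_2 = 1/(1+e^{0.9300}) = 0.2829
P_3 = 1/(1+e^{0.1900}) = 0.4526
E[score] = 0.9747 + 0.2829 + 0.4526 = 1.7103

1.71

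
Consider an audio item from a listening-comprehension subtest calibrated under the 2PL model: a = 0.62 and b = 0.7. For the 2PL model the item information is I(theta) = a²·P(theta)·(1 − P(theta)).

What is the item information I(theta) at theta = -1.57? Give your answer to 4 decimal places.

0.0607

P = 1/(1+e^{1.4074}) = 0.1966
P(1−P) = 0.1966 × 0.8034 = 0.1580
I = a² × P(1−P) = 0.62² × 0.1580 = 0.06073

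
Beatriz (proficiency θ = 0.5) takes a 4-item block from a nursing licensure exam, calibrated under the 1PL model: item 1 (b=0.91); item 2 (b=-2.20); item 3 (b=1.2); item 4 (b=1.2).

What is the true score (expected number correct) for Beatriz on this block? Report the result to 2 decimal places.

P(θ) = 1 / (1 + exp(−(θ − b)))
P_1 = 1/(1+e^{0.4100}) = 0.3989
P_2 = 1/(1+e^{-2.7000}) = 0.9370
P_3 = 1/(1+e^{0.7000}) = 0.3318
P_4 = 1/(1+e^{0.7000}) = 0.3318
E[score] = 0.3989 + 0.9370 + 0.3318 + 0.3318 = 1.9996

2.00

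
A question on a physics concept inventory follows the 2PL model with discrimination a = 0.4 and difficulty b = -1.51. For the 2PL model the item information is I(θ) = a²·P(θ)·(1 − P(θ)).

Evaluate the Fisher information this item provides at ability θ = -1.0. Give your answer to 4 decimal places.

P = 1/(1+e^{-0.2040}) = 0.5508
P(1−P) = 0.5508 × 0.4492 = 0.2474
I = a² × P(1−P) = 0.4² × 0.2474 = 0.03959

0.0396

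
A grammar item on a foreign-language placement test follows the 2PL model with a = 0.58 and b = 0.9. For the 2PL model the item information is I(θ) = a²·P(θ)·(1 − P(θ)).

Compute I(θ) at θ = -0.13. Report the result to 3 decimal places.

0.077

P = 1/(1+e^{0.5974}) = 0.3549
P(1−P) = 0.3549 × 0.6451 = 0.2290
I = a² × P(1−P) = 0.58² × 0.2290 = 0.07702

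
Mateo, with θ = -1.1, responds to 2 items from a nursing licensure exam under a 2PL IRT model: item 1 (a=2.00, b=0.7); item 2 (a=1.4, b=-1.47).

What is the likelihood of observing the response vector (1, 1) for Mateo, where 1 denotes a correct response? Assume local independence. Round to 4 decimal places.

0.0167

P(θ) = 1 / (1 + exp(−a(θ − b)))
P_1 = 1/(1+e^{3.6000}) = 0.0266
P_2 = 1/(1+e^{-0.5180}) = 0.6267
L = P_1 × P_2 = 0.0266 × 0.6267 = 0.01667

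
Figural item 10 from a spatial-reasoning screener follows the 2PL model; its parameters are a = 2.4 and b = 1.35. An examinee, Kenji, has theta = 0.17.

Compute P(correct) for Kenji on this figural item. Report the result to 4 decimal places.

P(theta) = 1 / (1 + exp(−a(theta − b)))
Exponent: 2.4 × (0.17 − 1.35) = -2.8320
1/(1 + e^{2.8320}) = 0.0556

0.0556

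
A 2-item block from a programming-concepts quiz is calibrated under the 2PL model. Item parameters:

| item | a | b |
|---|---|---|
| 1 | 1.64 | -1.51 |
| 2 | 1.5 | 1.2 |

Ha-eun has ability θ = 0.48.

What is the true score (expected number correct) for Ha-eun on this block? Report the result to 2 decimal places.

1.22

P(θ) = 1 / (1 + exp(−a(θ − b)))
P_1 = 1/(1+e^{-3.2636}) = 0.9632
P_2 = 1/(1+e^{1.0800}) = 0.2535
E[score] = 0.9632 + 0.2535 = 1.2167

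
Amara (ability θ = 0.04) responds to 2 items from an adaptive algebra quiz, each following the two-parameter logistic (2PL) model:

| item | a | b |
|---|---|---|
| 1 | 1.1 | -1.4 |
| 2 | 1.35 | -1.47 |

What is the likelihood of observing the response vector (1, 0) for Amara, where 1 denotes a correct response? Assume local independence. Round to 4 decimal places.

0.0956

P(θ) = 1 / (1 + exp(−a(θ − b)))
P_1 = 1/(1+e^{-1.5840}) = 0.8298
P_2 = 1/(1+e^{-2.0385}) = 0.8848
L = P_1 × (1−P_2) = 0.8298 × 0.1152 = 0.09561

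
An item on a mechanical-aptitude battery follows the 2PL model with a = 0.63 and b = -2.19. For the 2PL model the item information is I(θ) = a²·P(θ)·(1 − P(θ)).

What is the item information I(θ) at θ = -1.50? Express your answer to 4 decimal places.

0.0947

P = 1/(1+e^{-0.4347}) = 0.6070
P(1−P) = 0.6070 × 0.3930 = 0.2386
I = a² × P(1−P) = 0.63² × 0.2386 = 0.09468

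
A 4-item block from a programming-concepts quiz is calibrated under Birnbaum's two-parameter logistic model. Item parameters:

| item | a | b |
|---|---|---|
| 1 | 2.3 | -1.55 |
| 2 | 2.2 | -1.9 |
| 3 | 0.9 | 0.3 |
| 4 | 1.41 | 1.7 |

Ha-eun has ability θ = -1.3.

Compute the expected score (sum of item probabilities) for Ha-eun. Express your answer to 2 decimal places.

P(θ) = 1 / (1 + exp(−a(θ − b)))
P_1 = 1/(1+e^{-0.5750}) = 0.6399
P_2 = 1/(1+e^{-1.3200}) = 0.7892
P_3 = 1/(1+e^{1.4400}) = 0.1915
P_4 = 1/(1+e^{4.2300}) = 0.0143
E[score] = 0.6399 + 0.7892 + 0.1915 + 0.0143 = 1.6350

1.63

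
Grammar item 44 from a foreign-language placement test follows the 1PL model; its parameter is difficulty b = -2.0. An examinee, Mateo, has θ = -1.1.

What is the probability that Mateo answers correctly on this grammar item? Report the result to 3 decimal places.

P(θ) = 1 / (1 + exp(−(θ − b)))
Exponent: (-1.1 − (-2.0)) = 0.9000
1/(1 + e^{-0.9000}) = 0.7109
P = 0.7109

0.711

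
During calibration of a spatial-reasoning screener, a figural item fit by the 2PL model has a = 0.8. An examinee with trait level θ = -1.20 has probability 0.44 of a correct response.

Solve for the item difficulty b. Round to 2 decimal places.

-0.90

P(θ) = 1 / (1 + exp(−a(θ − b)))
logit(0.44) = ln(0.44/0.56) = -0.2412
b = θ − logit/(a) = -1.20 − (-0.2412)/0.8000 = -0.8985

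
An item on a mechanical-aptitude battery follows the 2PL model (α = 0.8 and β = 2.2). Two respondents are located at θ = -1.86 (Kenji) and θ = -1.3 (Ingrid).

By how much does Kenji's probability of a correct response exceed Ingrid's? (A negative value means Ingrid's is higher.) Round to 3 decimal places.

P(θ) = 1 / (1 + exp(−α(θ − β)))
P(Kenji) = 0.0374  [exponent -3.2480]
P(Ingrid) = 0.0573  [exponent -2.8000]
Difference = 0.0374 − 0.0573 = -0.0199

-0.020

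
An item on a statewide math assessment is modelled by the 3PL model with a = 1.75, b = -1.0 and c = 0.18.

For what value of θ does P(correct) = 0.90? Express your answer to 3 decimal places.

P(θ) = c + (1 − c) · 1 / (1 + exp(−a(θ − b)))
Remove guessing floor: (0.90 − 0.18)/(1 − 0.18) = 0.8780
logit = ln(0.8780/0.1220) = 1.9741
θ = b + logit/(a) = -1.0 + 1.9741/1.7500 = 0.1280

0.128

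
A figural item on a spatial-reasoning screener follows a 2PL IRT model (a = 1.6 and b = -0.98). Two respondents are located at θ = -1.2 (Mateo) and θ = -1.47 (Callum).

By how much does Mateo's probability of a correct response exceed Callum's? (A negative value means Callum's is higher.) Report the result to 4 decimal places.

0.0994

P(θ) = 1 / (1 + exp(−a(θ − b)))
P(Mateo) = 0.4129  [exponent -0.3520]
P(Callum) = 0.3135  [exponent -0.7840]
Difference = 0.4129 − 0.3135 = 0.0994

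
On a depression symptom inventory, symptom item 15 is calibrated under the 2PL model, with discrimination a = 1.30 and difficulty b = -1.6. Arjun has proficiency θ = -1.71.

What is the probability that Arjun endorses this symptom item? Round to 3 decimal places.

0.464

P(θ) = 1 / (1 + exp(−a(θ − b)))
Exponent: 1.30 × (-1.71 − (-1.6)) = -0.1430
1/(1 + e^{0.1430}) = 0.4643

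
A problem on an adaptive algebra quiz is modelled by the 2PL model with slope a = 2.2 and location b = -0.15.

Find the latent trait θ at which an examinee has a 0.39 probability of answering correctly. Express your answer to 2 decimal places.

P(θ) = 1 / (1 + exp(−a(θ − b)))
logit = ln(0.3900/0.6100) = -0.4473
θ = b + logit/(a) = -0.15 + (-0.4473)/2.2000 = -0.3533

-0.35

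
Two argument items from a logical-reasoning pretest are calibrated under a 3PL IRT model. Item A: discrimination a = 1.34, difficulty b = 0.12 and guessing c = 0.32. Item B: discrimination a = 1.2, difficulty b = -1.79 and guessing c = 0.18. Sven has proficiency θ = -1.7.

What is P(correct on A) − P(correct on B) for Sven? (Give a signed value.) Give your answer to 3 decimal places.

P(θ) = c + (1 − c) · 1 / (1 + exp(−a(θ − b)))
P_A = 0.3746
P_B = 0.6121
P_A − P_B = -0.2375

-0.238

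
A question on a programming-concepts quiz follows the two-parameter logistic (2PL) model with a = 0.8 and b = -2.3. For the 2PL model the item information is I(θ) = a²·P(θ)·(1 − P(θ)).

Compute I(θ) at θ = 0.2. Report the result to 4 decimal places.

P = 1/(1+e^{-2.0000}) = 0.8808
P(1−P) = 0.8808 × 0.1192 = 0.1050
I = a² × P(1−P) = 0.8² × 0.1050 = 0.06720

0.0672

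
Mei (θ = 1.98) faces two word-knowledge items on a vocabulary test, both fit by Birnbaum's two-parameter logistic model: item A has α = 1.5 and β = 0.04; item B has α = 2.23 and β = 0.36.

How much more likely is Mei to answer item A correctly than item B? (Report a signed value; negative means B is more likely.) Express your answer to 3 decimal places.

-0.025

P(θ) = 1 / (1 + exp(−α(θ − β)))
P_A = 0.9483
P_B = 0.9737
P_A − P_B = -0.0254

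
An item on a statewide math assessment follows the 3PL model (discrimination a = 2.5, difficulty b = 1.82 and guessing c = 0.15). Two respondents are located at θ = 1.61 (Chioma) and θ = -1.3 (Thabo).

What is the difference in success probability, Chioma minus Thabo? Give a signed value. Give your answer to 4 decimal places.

P(θ) = c + (1 − c) · 1 / (1 + exp(−a(θ − b)))
P(Chioma) = 0.4659  [exponent -0.5250]
P(Thabo) = 0.1503  [exponent -7.8000]
Difference = 0.4659 − 0.1503 = 0.3156

0.3156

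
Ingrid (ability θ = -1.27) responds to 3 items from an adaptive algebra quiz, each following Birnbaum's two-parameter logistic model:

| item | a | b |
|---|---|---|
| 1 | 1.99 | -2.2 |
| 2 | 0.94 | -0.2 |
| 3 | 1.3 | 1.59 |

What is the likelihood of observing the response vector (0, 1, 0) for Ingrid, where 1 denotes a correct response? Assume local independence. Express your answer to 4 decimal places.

0.0355

P(θ) = 1 / (1 + exp(−a(θ − b)))
P_1 = 1/(1+e^{-1.8507}) = 0.8642
P_2 = 1/(1+e^{1.0058}) = 0.2678
P_3 = 1/(1+e^{3.7180}) = 0.0237
L = (1−P_1) × P_2 × (1−P_3) = 0.1358 × 0.2678 × 0.9763 = 0.03550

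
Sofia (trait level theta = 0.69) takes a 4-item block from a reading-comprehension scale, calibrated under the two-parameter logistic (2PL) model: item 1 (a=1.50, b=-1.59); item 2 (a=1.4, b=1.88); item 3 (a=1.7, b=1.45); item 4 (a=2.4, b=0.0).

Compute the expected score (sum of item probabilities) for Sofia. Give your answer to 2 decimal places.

2.18

P(theta) = 1 / (1 + exp(−a(theta − b)))
P_1 = 1/(1+e^{-3.4200}) = 0.9683
P_2 = 1/(1+e^{1.6660}) = 0.1590
P_3 = 1/(1+e^{1.2920}) = 0.2155
P_4 = 1/(1+e^{-1.6560}) = 0.8397
E[score] = 0.9683 + 0.1590 + 0.2155 + 0.8397 = 2.1825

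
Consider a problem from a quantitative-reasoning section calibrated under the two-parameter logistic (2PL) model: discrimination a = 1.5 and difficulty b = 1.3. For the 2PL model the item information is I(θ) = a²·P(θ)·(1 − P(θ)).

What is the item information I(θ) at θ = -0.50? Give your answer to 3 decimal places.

P = 1/(1+e^{2.7000}) = 0.0630
P(1−P) = 0.0630 × 0.9370 = 0.0590
I = a² × P(1−P) = 1.5² × 0.0590 = 0.13277

0.133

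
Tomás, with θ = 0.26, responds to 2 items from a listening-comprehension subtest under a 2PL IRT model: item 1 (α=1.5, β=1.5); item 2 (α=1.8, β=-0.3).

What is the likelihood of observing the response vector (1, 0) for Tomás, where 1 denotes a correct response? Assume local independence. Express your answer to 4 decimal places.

P(θ) = 1 / (1 + exp(−α(θ − β)))
P_1 = 1/(1+e^{1.8600}) = 0.1347
P_2 = 1/(1+e^{-1.0080}) = 0.7326
L = P_1 × (1−P_2) = 0.1347 × 0.2674 = 0.03602

0.0360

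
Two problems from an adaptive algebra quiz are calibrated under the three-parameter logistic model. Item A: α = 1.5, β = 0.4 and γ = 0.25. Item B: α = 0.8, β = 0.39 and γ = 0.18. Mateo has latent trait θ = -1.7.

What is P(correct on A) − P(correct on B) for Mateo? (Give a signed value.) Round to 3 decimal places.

-0.029

P(θ) = γ + (1 − γ) · 1 / (1 + exp(−α(θ − β)))
P_A = 0.2808
P_B = 0.3097
P_A − P_B = -0.0289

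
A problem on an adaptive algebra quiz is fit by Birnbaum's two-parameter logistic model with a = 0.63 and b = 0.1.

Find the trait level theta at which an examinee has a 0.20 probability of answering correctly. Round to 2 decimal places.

P(theta) = 1 / (1 + exp(−a(theta − b)))
logit = ln(0.2000/0.8000) = -1.3863
theta = b + logit/(a) = 0.1 + (-1.3863)/0.6300 = -2.1005

-2.10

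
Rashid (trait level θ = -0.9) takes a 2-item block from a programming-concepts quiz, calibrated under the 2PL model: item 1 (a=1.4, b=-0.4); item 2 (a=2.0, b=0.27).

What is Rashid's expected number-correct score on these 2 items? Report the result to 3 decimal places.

0.420

P(θ) = 1 / (1 + exp(−a(θ − b)))
P_1 = 1/(1+e^{0.7000}) = 0.3318
P_2 = 1/(1+e^{2.3400}) = 0.0879
E[score] = 0.3318 + 0.0879 = 0.4197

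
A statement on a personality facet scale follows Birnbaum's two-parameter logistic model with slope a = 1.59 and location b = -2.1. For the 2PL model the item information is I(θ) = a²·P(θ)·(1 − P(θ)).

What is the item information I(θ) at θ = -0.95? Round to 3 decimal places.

P = 1/(1+e^{-1.8285}) = 0.8616
P(1−P) = 0.8616 × 0.1384 = 0.1193
I = a² × P(1−P) = 1.59² × 0.1193 = 0.30150

0.301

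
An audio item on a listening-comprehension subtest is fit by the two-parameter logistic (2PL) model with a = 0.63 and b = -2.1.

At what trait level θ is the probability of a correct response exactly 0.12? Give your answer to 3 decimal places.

-5.263

P(θ) = 1 / (1 + exp(−a(θ − b)))
logit = ln(0.1200/0.8800) = -1.9924
θ = b + logit/(a) = -2.1 + (-1.9924)/0.6300 = -5.2626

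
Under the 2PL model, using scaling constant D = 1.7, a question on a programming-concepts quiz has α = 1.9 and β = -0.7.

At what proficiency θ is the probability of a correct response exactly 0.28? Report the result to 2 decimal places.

P(θ) = 1 / (1 + exp(−D·α(θ − β)))
logit = ln(0.2800/0.7200) = -0.9445
θ = β + logit/(1.7·α) = -0.7 + (-0.9445)/3.2300 = -0.9924

-0.99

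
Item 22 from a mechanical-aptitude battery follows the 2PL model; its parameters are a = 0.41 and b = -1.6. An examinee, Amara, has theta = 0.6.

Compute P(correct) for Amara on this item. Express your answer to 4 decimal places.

P(theta) = 1 / (1 + exp(−a(theta − b)))
Exponent: 0.41 × (0.6 − (-1.6)) = 0.9020
1/(1 + e^{-0.9020}) = 0.7114

0.7114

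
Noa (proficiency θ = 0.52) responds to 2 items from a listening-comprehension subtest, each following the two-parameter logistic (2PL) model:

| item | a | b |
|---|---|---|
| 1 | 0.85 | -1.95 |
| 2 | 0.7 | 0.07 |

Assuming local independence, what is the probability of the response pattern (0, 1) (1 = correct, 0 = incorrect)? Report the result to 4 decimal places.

P(θ) = 1 / (1 + exp(−a(θ − b)))
P_1 = 1/(1+e^{-2.0995}) = 0.8909
P_2 = 1/(1+e^{-0.3150}) = 0.5781
L = (1−P_1) × P_2 = 0.1091 × 0.5781 = 0.06310

0.0631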